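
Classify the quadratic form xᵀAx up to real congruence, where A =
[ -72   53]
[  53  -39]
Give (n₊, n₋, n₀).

step 0: pivot -72 → sign −
step 1: pivot 1/72 → sign +
signature = (1, 1, 0)

Answer: (1, 1, 0)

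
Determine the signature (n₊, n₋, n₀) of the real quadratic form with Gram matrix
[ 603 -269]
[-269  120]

step 0: pivot 603 → sign +
step 1: pivot -1/603 → sign −
signature = (1, 1, 0)

Answer: (1, 1, 0)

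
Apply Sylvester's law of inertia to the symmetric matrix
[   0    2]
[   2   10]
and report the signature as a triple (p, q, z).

step 0: pivot 10 → sign +
step 1: pivot -2/5 → sign −
signature = (1, 1, 0)

Answer: (1, 1, 0)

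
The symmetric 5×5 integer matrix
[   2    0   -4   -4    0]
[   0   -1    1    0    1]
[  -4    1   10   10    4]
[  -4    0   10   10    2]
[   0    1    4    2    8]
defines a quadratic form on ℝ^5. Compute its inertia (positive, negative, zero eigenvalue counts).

step 0: pivot 2 → sign +
step 1: pivot -1 → sign −
step 2: pivot 3 → sign +
step 3: pivot 2/3 → sign +
step 4: pivot -2 → sign −
signature = (3, 2, 0)

Answer: (3, 2, 0)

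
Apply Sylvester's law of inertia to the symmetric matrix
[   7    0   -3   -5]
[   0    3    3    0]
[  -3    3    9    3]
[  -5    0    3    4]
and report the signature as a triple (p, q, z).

step 0: pivot 7 → sign +
step 1: pivot 3 → sign +
step 2: pivot 33/7 → sign +
step 3: pivot 3/11 → sign +
signature = (4, 0, 0)

Answer: (4, 0, 0)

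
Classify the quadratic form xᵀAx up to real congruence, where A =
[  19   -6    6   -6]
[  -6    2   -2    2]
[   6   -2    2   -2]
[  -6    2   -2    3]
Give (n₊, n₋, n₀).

Answer: (3, 0, 1)

Derivation:
step 0: pivot 19 → sign +
step 1: pivot 2/19 → sign +
step 2: pivot 1 → sign +
step 3: row/col 3 already zero → sign 0
signature = (3, 0, 1)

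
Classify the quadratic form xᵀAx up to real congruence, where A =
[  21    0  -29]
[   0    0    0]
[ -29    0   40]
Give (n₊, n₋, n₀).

Answer: (1, 1, 1)

Derivation:
step 0: pivot 21 → sign +
step 1: pivot -1/21 → sign −
step 2: row/col 2 already zero → sign 0
signature = (1, 1, 1)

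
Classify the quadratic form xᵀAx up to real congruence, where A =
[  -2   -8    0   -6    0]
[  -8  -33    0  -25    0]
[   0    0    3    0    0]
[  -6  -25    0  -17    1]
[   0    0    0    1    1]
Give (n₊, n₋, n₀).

Answer: (3, 2, 0)

Derivation:
step 0: pivot -2 → sign −
step 1: pivot -1 → sign −
step 2: pivot 3 → sign +
step 3: pivot 2 → sign +
step 4: pivot 1/2 → sign +
signature = (3, 2, 0)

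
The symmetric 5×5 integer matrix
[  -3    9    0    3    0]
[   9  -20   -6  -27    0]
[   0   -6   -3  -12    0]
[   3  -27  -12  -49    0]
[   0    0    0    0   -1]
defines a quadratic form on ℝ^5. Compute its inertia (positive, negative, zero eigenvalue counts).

Answer: (2, 3, 0)

Derivation:
step 0: pivot -3 → sign −
step 1: pivot 7 → sign +
step 2: pivot -57/7 → sign −
step 3: pivot 2/19 → sign +
step 4: pivot -1 → sign −
signature = (2, 3, 0)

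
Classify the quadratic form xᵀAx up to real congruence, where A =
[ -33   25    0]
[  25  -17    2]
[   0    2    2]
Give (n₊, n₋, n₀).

Answer: (1, 2, 0)

Derivation:
step 0: pivot -33 → sign −
step 1: pivot 64/33 → sign +
step 2: pivot -1/16 → sign −
signature = (1, 2, 0)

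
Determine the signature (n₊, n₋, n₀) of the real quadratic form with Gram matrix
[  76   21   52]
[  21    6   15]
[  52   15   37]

step 0: pivot 76 → sign +
step 1: pivot 15/76 → sign +
step 2: pivot -3/5 → sign −
signature = (2, 1, 0)

Answer: (2, 1, 0)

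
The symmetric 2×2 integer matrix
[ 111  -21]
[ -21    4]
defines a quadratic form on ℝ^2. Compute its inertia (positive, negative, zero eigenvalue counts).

Answer: (2, 0, 0)

Derivation:
step 0: pivot 111 → sign +
step 1: pivot 1/37 → sign +
signature = (2, 0, 0)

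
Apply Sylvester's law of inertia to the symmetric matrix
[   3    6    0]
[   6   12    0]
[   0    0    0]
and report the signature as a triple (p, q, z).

step 0: pivot 3 → sign +
step 1: row/col 1 already zero → sign 0
step 2: row/col 2 already zero → sign 0
signature = (1, 0, 2)

Answer: (1, 0, 2)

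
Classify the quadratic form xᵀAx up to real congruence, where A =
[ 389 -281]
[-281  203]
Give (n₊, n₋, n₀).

Answer: (2, 0, 0)

Derivation:
step 0: pivot 389 → sign +
step 1: pivot 6/389 → sign +
signature = (2, 0, 0)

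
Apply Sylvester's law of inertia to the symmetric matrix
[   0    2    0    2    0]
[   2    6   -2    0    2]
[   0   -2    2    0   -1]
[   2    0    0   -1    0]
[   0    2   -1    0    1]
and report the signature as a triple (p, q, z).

Answer: (4, 1, 0)

Derivation:
step 0: pivot 6 → sign +
step 1: pivot -2/3 → sign −
step 2: pivot 2 → sign +
step 3: pivot 3 → sign +
step 4: pivot 1/6 → sign +
signature = (4, 1, 0)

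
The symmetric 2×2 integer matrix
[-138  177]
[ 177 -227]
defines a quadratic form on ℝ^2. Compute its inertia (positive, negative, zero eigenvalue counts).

step 0: pivot -138 → sign −
step 1: pivot 1/46 → sign +
signature = (1, 1, 0)

Answer: (1, 1, 0)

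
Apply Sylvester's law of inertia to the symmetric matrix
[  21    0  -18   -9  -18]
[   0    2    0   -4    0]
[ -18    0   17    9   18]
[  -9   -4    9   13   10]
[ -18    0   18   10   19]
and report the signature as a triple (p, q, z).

step 0: pivot 21 → sign +
step 1: pivot 2 → sign +
step 2: pivot 11/7 → sign +
step 3: pivot 1/11 → sign +
step 4: pivot -1 → sign −
signature = (4, 1, 0)

Answer: (4, 1, 0)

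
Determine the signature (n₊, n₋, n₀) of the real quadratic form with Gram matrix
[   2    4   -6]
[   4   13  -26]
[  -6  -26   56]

Answer: (2, 1, 0)

Derivation:
step 0: pivot 2 → sign +
step 1: pivot 5 → sign +
step 2: pivot -6/5 → sign −
signature = (2, 1, 0)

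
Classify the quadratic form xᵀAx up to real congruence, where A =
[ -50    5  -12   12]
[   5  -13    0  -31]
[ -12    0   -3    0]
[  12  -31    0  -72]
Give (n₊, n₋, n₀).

Answer: (1, 3, 0)

Derivation:
step 0: pivot -50 → sign −
step 1: pivot -25/2 → sign −
step 2: pivot -3/625 → sign −
step 3: pivot 2 → sign +
signature = (1, 3, 0)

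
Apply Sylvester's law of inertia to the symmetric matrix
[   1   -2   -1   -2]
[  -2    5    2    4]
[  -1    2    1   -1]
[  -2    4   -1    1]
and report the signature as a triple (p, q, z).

step 0: pivot 1 → sign +
step 1: pivot 1 → sign +
step 2: pivot -3 → sign −
step 3: pivot 3 → sign +
signature = (3, 1, 0)

Answer: (3, 1, 0)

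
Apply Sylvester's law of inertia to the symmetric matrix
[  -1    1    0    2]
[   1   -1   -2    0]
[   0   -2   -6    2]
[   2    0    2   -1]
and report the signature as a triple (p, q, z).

step 0: pivot -1 → sign −
step 1: pivot -6 → sign −
step 2: pivot 2/3 → sign +
step 3: pivot 1 → sign +
signature = (2, 2, 0)

Answer: (2, 2, 0)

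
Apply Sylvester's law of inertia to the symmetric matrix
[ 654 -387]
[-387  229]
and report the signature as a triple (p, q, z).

step 0: pivot 654 → sign +
step 1: pivot -1/218 → sign −
signature = (1, 1, 0)

Answer: (1, 1, 0)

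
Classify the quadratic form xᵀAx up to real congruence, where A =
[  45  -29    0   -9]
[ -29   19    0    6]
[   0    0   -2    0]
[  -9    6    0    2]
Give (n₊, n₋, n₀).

Answer: (3, 1, 0)

Derivation:
step 0: pivot 45 → sign +
step 1: pivot 14/45 → sign +
step 2: pivot -2 → sign −
step 3: pivot 1/14 → sign +
signature = (3, 1, 0)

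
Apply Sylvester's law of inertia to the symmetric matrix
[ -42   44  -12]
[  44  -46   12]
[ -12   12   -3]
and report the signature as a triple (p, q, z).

step 0: pivot -42 → sign −
step 1: pivot 2/21 → sign +
step 2: pivot -3 → sign −
signature = (1, 2, 0)

Answer: (1, 2, 0)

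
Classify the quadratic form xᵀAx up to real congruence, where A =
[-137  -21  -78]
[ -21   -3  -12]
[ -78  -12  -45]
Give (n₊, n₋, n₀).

Answer: (1, 2, 0)

Derivation:
step 0: pivot -137 → sign −
step 1: pivot 30/137 → sign +
step 2: pivot -3/5 → sign −
signature = (1, 2, 0)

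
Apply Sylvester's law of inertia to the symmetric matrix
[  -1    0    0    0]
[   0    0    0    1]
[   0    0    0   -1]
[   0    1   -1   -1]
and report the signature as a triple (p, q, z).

step 0: pivot -1 → sign −
step 1: pivot -1 → sign −
step 2: pivot 1 → sign +
step 3: row/col 3 already zero → sign 0
signature = (1, 2, 1)

Answer: (1, 2, 1)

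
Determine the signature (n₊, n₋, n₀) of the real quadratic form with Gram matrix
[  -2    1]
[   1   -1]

step 0: pivot -2 → sign −
step 1: pivot -1/2 → sign −
signature = (0, 2, 0)

Answer: (0, 2, 0)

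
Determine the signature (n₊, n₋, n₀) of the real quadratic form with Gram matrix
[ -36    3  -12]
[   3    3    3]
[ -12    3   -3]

step 0: pivot -36 → sign −
step 1: pivot 13/4 → sign +
step 2: pivot -3/13 → sign −
signature = (1, 2, 0)

Answer: (1, 2, 0)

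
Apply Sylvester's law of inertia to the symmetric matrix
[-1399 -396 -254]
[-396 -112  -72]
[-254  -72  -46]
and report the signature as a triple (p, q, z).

step 0: pivot -1399 → sign −
step 1: pivot 128/1399 → sign +
step 2: row/col 2 already zero → sign 0
signature = (1, 1, 1)

Answer: (1, 1, 1)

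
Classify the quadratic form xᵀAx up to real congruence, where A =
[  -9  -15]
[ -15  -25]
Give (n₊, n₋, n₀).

Answer: (0, 1, 1)

Derivation:
step 0: pivot -9 → sign −
step 1: row/col 1 already zero → sign 0
signature = (0, 1, 1)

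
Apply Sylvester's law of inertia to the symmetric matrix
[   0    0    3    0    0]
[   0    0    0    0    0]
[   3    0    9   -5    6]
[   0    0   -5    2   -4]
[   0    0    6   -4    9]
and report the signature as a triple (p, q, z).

Answer: (3, 1, 1)

Derivation:
step 0: pivot 9 → sign +
step 1: pivot -1 → sign −
step 2: pivot 2 → sign +
step 3: pivot 1 → sign +
step 4: row/col 4 already zero → sign 0
signature = (3, 1, 1)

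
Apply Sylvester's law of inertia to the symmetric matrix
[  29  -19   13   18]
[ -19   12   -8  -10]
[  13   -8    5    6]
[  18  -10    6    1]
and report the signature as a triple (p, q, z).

step 0: pivot 29 → sign +
step 1: pivot -13/29 → sign −
step 2: pivot -3/13 → sign −
step 3: pivot -3 → sign −
signature = (1, 3, 0)

Answer: (1, 3, 0)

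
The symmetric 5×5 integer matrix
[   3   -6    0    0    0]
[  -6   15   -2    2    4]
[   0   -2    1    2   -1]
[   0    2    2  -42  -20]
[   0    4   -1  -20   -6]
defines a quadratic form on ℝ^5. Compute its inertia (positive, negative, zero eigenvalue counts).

step 0: pivot 3 → sign +
step 1: pivot 3 → sign +
step 2: pivot -1/3 → sign −
step 3: pivot -10 → sign −
step 4: pivot 3/5 → sign +
signature = (3, 2, 0)

Answer: (3, 2, 0)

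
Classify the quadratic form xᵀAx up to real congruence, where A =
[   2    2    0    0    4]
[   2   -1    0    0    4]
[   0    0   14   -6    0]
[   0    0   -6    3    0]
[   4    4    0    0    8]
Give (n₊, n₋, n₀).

step 0: pivot 2 → sign +
step 1: pivot -3 → sign −
step 2: pivot 14 → sign +
step 3: pivot 3/7 → sign +
step 4: row/col 4 already zero → sign 0
signature = (3, 1, 1)

Answer: (3, 1, 1)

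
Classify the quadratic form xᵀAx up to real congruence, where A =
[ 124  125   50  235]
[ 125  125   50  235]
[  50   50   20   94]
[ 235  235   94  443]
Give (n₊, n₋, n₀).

Answer: (2, 1, 1)

Derivation:
step 0: pivot 124 → sign +
step 1: pivot -125/124 → sign −
step 2: pivot 6/5 → sign +
step 3: row/col 3 already zero → sign 0
signature = (2, 1, 1)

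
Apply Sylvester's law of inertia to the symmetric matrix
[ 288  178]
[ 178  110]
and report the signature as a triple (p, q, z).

step 0: pivot 288 → sign +
step 1: pivot -1/72 → sign −
signature = (1, 1, 0)

Answer: (1, 1, 0)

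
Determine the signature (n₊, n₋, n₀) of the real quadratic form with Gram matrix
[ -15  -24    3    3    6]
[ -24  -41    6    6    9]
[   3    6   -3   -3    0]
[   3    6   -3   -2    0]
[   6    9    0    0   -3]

Answer: (1, 3, 1)

Derivation:
step 0: pivot -15 → sign −
step 1: pivot -13/5 → sign −
step 2: pivot -24/13 → sign −
step 3: pivot 1 → sign +
step 4: row/col 4 already zero → sign 0
signature = (1, 3, 1)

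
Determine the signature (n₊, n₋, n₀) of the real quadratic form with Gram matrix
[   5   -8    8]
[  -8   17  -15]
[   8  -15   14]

Answer: (3, 0, 0)

Derivation:
step 0: pivot 5 → sign +
step 1: pivot 21/5 → sign +
step 2: pivot 1/21 → sign +
signature = (3, 0, 0)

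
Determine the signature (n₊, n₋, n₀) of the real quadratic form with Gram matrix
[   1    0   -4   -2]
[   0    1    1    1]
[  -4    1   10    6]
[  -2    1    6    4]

Answer: (3, 1, 0)

Derivation:
step 0: pivot 1 → sign +
step 1: pivot 1 → sign +
step 2: pivot -7 → sign −
step 3: pivot 2/7 → sign +
signature = (3, 1, 0)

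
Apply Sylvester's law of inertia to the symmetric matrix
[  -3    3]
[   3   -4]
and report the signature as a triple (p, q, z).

step 0: pivot -3 → sign −
step 1: pivot -1 → sign −
signature = (0, 2, 0)

Answer: (0, 2, 0)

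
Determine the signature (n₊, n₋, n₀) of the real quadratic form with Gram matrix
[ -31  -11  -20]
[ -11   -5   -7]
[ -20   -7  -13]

Answer: (0, 3, 0)

Derivation:
step 0: pivot -31 → sign −
step 1: pivot -34/31 → sign −
step 2: pivot -3/34 → sign −
signature = (0, 3, 0)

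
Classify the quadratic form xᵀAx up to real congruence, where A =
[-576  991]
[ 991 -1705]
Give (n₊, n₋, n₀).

step 0: pivot -576 → sign −
step 1: pivot 1/576 → sign +
signature = (1, 1, 0)

Answer: (1, 1, 0)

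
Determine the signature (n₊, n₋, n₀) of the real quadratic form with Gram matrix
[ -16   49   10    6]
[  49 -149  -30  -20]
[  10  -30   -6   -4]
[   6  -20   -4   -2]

Answer: (2, 2, 0)

Derivation:
step 0: pivot -16 → sign −
step 1: pivot 17/16 → sign +
step 2: pivot -2/17 → sign −
step 3: pivot 2 → sign +
signature = (2, 2, 0)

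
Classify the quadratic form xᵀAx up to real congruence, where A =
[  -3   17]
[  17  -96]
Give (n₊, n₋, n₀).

step 0: pivot -3 → sign −
step 1: pivot 1/3 → sign +
signature = (1, 1, 0)

Answer: (1, 1, 0)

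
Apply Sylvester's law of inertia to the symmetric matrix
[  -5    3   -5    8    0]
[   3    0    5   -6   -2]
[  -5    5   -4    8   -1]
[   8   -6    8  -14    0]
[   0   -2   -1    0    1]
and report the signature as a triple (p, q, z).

Answer: (1, 3, 1)

Derivation:
step 0: pivot -5 → sign −
step 1: pivot 9/5 → sign +
step 2: pivot -11/9 → sign −
step 3: pivot -6/11 → sign −
step 4: row/col 4 already zero → sign 0
signature = (1, 3, 1)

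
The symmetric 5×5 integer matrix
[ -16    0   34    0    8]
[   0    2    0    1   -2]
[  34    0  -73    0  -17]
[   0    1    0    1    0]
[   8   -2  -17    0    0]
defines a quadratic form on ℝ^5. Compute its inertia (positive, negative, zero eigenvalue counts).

Answer: (2, 2, 1)

Derivation:
step 0: pivot -16 → sign −
step 1: pivot 2 → sign +
step 2: pivot -3/4 → sign −
step 3: pivot 1/2 → sign +
step 4: row/col 4 already zero → sign 0
signature = (2, 2, 1)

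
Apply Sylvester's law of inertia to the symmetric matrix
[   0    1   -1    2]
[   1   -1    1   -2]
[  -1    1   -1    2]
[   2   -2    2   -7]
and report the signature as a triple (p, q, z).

Answer: (1, 2, 1)

Derivation:
step 0: pivot -1 → sign −
step 1: pivot 1 → sign +
step 2: pivot -3 → sign −
step 3: row/col 3 already zero → sign 0
signature = (1, 2, 1)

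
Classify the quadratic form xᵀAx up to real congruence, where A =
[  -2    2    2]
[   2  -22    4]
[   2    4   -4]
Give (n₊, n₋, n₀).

step 0: pivot -2 → sign −
step 1: pivot -20 → sign −
step 2: pivot -1/5 → sign −
signature = (0, 3, 0)

Answer: (0, 3, 0)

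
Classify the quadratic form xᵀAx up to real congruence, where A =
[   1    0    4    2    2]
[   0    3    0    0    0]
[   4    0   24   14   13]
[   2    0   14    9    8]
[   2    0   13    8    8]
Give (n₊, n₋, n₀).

Answer: (5, 0, 0)

Derivation:
step 0: pivot 1 → sign +
step 1: pivot 3 → sign +
step 2: pivot 8 → sign +
step 3: pivot 1/2 → sign +
step 4: pivot 3/4 → sign +
signature = (5, 0, 0)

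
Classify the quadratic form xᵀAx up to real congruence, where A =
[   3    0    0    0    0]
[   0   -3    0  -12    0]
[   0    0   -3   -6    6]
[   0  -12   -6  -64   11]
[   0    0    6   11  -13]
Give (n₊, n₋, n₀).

step 0: pivot 3 → sign +
step 1: pivot -3 → sign −
step 2: pivot -3 → sign −
step 3: pivot -4 → sign −
step 4: pivot -3/4 → sign −
signature = (1, 4, 0)

Answer: (1, 4, 0)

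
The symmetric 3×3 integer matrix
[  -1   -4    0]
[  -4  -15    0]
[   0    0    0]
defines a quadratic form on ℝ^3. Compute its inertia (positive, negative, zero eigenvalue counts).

step 0: pivot -1 → sign −
step 1: pivot 1 → sign +
step 2: row/col 2 already zero → sign 0
signature = (1, 1, 1)

Answer: (1, 1, 1)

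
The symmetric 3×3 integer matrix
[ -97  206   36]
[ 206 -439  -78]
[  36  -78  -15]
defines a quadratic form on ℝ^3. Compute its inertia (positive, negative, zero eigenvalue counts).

step 0: pivot -97 → sign −
step 1: pivot -147/97 → sign −
step 2: pivot -3/49 → sign −
signature = (0, 3, 0)

Answer: (0, 3, 0)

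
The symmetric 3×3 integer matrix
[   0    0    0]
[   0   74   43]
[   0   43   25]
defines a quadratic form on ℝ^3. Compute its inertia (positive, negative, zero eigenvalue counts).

step 0: pivot 74 → sign +
step 1: pivot 1/74 → sign +
step 2: row/col 2 already zero → sign 0
signature = (2, 0, 1)

Answer: (2, 0, 1)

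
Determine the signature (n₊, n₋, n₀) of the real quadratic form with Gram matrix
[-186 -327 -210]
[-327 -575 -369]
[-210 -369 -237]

Answer: (1, 2, 0)

Derivation:
step 0: pivot -186 → sign −
step 1: pivot -7/62 → sign −
step 2: pivot 3/7 → sign +
signature = (1, 2, 0)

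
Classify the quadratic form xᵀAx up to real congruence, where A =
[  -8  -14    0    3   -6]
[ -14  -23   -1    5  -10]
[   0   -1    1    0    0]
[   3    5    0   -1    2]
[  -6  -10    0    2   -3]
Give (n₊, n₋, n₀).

Answer: (3, 1, 1)

Derivation:
step 0: pivot -8 → sign −
step 1: pivot 3/2 → sign +
step 2: pivot 1/3 → sign +
step 3: pivot 1 → sign +
step 4: row/col 4 already zero → sign 0
signature = (3, 1, 1)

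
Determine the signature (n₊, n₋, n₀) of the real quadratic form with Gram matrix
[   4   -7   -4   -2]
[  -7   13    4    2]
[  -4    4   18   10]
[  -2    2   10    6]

step 0: pivot 4 → sign +
step 1: pivot 3/4 → sign +
step 2: pivot 2 → sign +
step 3: row/col 3 already zero → sign 0
signature = (3, 0, 1)

Answer: (3, 0, 1)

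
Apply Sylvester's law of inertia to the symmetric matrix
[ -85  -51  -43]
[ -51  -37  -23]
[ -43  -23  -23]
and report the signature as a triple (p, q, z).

Answer: (0, 3, 0)

Derivation:
step 0: pivot -85 → sign −
step 1: pivot -32/5 → sign −
step 2: pivot -3/136 → sign −
signature = (0, 3, 0)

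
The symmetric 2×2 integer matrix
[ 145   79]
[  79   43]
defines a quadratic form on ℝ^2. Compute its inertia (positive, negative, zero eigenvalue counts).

step 0: pivot 145 → sign +
step 1: pivot -6/145 → sign −
signature = (1, 1, 0)

Answer: (1, 1, 0)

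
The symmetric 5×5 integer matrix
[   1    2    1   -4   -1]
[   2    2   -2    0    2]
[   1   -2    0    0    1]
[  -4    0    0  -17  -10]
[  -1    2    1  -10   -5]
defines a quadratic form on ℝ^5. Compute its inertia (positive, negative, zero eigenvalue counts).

step 0: pivot 1 → sign +
step 1: pivot -2 → sign −
step 2: pivot 7 → sign +
step 3: pivot -151/7 → sign −
step 4: pivot 6/151 → sign +
signature = (3, 2, 0)

Answer: (3, 2, 0)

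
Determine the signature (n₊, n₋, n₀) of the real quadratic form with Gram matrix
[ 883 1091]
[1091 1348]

step 0: pivot 883 → sign +
step 1: pivot 3/883 → sign +
signature = (2, 0, 0)

Answer: (2, 0, 0)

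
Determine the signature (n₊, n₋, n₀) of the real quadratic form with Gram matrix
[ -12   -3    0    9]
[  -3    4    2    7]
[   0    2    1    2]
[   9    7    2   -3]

step 0: pivot -12 → sign −
step 1: pivot 19/4 → sign +
step 2: pivot 3/19 → sign +
step 3: pivot -1 → sign −
signature = (2, 2, 0)

Answer: (2, 2, 0)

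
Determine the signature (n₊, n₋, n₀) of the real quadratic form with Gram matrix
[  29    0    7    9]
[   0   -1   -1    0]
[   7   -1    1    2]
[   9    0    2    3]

step 0: pivot 29 → sign +
step 1: pivot -1 → sign −
step 2: pivot 9/29 → sign +
step 3: pivot 1/9 → sign +
signature = (3, 1, 0)

Answer: (3, 1, 0)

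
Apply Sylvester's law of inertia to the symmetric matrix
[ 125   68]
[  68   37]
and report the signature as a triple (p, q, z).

step 0: pivot 125 → sign +
step 1: pivot 1/125 → sign +
signature = (2, 0, 0)

Answer: (2, 0, 0)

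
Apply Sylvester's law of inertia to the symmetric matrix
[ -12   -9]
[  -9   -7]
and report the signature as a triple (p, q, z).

Answer: (0, 2, 0)

Derivation:
step 0: pivot -12 → sign −
step 1: pivot -1/4 → sign −
signature = (0, 2, 0)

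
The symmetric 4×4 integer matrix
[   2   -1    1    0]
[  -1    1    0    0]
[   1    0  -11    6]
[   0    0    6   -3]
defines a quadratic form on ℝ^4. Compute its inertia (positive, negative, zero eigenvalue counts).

Answer: (2, 1, 1)

Derivation:
step 0: pivot 2 → sign +
step 1: pivot 1/2 → sign +
step 2: pivot -12 → sign −
step 3: row/col 3 already zero → sign 0
signature = (2, 1, 1)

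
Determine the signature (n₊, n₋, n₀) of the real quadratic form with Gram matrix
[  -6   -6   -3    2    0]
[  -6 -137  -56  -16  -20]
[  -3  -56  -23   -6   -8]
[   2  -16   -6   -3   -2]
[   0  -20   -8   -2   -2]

Answer: (2, 3, 0)

Derivation:
step 0: pivot -6 → sign −
step 1: pivot -131 → sign −
step 2: pivot -15/262 → sign −
step 3: pivot 23/15 → sign +
step 4: pivot 6/23 → sign +
signature = (2, 3, 0)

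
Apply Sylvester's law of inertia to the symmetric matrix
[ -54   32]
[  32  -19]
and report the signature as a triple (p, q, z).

Answer: (0, 2, 0)

Derivation:
step 0: pivot -54 → sign −
step 1: pivot -1/27 → sign −
signature = (0, 2, 0)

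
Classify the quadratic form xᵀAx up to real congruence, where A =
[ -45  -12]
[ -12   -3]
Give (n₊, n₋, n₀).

Answer: (1, 1, 0)

Derivation:
step 0: pivot -45 → sign −
step 1: pivot 1/5 → sign +
signature = (1, 1, 0)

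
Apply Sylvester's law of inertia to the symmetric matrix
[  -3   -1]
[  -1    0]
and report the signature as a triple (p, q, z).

Answer: (1, 1, 0)

Derivation:
step 0: pivot -3 → sign −
step 1: pivot 1/3 → sign +
signature = (1, 1, 0)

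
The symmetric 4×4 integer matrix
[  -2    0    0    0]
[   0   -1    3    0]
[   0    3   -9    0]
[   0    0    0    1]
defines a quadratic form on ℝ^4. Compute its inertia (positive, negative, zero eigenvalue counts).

step 0: pivot -2 → sign −
step 1: pivot -1 → sign −
step 2: pivot 1 → sign +
step 3: row/col 3 already zero → sign 0
signature = (1, 2, 1)

Answer: (1, 2, 1)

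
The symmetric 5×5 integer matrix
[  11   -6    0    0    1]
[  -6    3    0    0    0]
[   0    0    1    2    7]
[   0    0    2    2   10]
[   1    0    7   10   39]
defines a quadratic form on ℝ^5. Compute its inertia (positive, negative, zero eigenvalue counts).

step 0: pivot 11 → sign +
step 1: pivot -3/11 → sign −
step 2: pivot 1 → sign +
step 3: pivot -2 → sign −
step 4: pivot -1 → sign −
signature = (2, 3, 0)

Answer: (2, 3, 0)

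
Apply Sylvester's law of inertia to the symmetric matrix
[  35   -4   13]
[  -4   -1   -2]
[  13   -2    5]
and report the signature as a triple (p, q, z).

Answer: (2, 1, 0)

Derivation:
step 0: pivot 35 → sign +
step 1: pivot -51/35 → sign −
step 2: pivot 6/17 → sign +
signature = (2, 1, 0)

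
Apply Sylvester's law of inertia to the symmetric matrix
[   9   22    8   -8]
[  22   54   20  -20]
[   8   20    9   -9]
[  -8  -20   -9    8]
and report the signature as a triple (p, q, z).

Answer: (3, 1, 0)

Derivation:
step 0: pivot 9 → sign +
step 1: pivot 2/9 → sign +
step 2: pivot 1 → sign +
step 3: pivot -1 → sign −
signature = (3, 1, 0)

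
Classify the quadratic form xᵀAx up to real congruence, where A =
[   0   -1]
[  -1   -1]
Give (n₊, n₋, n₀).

step 0: pivot -1 → sign −
step 1: pivot 1 → sign +
signature = (1, 1, 0)

Answer: (1, 1, 0)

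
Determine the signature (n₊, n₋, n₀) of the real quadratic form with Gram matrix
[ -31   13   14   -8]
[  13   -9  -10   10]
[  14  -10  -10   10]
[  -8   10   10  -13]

Answer: (1, 3, 0)

Derivation:
step 0: pivot -31 → sign −
step 1: pivot -110/31 → sign −
step 2: pivot 62/55 → sign +
step 3: pivot -3/31 → sign −
signature = (1, 3, 0)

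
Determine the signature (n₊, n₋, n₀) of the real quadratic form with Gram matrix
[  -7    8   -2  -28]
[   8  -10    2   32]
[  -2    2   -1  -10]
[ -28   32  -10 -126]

Answer: (0, 4, 0)

Derivation:
step 0: pivot -7 → sign −
step 1: pivot -6/7 → sign −
step 2: pivot -1/3 → sign −
step 3: pivot -2 → sign −
signature = (0, 4, 0)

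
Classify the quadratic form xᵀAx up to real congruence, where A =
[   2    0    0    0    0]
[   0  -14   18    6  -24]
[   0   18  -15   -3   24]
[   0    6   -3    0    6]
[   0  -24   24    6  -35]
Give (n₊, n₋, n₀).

Answer: (3, 2, 0)

Derivation:
step 0: pivot 2 → sign +
step 1: pivot -14 → sign −
step 2: pivot 57/7 → sign +
step 3: pivot -3/19 → sign −
step 4: pivot 1 → sign +
signature = (3, 2, 0)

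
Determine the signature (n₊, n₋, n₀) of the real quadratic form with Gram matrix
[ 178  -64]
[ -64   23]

Answer: (1, 1, 0)

Derivation:
step 0: pivot 178 → sign +
step 1: pivot -1/89 → sign −
signature = (1, 1, 0)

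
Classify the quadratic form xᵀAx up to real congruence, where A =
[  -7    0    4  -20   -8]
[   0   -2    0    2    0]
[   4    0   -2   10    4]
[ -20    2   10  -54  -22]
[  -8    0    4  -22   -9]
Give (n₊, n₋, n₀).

step 0: pivot -7 → sign −
step 1: pivot -2 → sign −
step 2: pivot 2/7 → sign +
step 3: pivot -2 → sign −
step 4: pivot 1 → sign +
signature = (2, 3, 0)

Answer: (2, 3, 0)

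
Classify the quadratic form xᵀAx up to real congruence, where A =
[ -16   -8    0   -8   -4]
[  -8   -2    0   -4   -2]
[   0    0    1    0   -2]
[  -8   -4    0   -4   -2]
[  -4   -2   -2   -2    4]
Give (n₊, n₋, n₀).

step 0: pivot -16 → sign −
step 1: pivot 2 → sign +
step 2: pivot 1 → sign +
step 3: pivot 1 → sign +
step 4: row/col 4 already zero → sign 0
signature = (3, 1, 1)

Answer: (3, 1, 1)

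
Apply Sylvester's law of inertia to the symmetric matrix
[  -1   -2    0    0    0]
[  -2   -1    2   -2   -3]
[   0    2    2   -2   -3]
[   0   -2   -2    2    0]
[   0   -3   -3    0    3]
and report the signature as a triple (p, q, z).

step 0: pivot -1 → sign −
step 1: pivot 3 → sign +
step 2: pivot 2/3 → sign +
step 3: pivot -3/2 → sign −
step 4: pivot 6 → sign +
signature = (3, 2, 0)

Answer: (3, 2, 0)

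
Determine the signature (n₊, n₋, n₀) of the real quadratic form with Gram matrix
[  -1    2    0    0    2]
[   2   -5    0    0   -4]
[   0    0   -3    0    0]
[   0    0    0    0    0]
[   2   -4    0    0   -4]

Answer: (0, 3, 2)

Derivation:
step 0: pivot -1 → sign −
step 1: pivot -1 → sign −
step 2: pivot -3 → sign −
step 3: row/col 3 already zero → sign 0
step 4: row/col 4 already zero → sign 0
signature = (0, 3, 2)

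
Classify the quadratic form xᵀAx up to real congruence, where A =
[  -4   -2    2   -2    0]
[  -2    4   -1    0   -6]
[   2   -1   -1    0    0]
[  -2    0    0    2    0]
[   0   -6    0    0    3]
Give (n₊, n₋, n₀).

step 0: pivot -4 → sign −
step 1: pivot 5 → sign +
step 2: pivot -4/5 → sign −
step 3: pivot 13/4 → sign +
step 4: pivot 3/13 → sign +
signature = (3, 2, 0)

Answer: (3, 2, 0)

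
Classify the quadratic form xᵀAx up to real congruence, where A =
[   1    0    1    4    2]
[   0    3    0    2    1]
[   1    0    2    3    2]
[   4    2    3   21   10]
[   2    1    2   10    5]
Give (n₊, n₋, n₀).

Answer: (4, 0, 1)

Derivation:
step 0: pivot 1 → sign +
step 1: pivot 3 → sign +
step 2: pivot 1 → sign +
step 3: pivot 8/3 → sign +
step 4: row/col 4 already zero → sign 0
signature = (4, 0, 1)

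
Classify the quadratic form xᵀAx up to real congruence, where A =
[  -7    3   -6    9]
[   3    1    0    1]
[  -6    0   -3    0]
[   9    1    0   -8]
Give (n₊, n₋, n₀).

Answer: (1, 2, 1)

Derivation:
step 0: pivot -7 → sign −
step 1: pivot 16/7 → sign +
step 2: pivot -3/4 → sign −
step 3: row/col 3 already zero → sign 0
signature = (1, 2, 1)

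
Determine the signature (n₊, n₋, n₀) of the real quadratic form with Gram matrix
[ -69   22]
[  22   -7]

step 0: pivot -69 → sign −
step 1: pivot 1/69 → sign +
signature = (1, 1, 0)

Answer: (1, 1, 0)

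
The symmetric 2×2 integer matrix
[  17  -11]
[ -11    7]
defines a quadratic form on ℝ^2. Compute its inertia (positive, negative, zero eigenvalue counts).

Answer: (1, 1, 0)

Derivation:
step 0: pivot 17 → sign +
step 1: pivot -2/17 → sign −
signature = (1, 1, 0)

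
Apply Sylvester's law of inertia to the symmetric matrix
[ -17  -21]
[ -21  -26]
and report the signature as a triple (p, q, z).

step 0: pivot -17 → sign −
step 1: pivot -1/17 → sign −
signature = (0, 2, 0)

Answer: (0, 2, 0)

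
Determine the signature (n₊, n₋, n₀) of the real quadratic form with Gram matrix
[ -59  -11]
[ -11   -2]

Answer: (1, 1, 0)

Derivation:
step 0: pivot -59 → sign −
step 1: pivot 3/59 → sign +
signature = (1, 1, 0)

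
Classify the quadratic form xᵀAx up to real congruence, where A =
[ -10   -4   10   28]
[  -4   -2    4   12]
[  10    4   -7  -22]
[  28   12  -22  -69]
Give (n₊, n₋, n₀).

Answer: (1, 3, 0)

Derivation:
step 0: pivot -10 → sign −
step 1: pivot -2/5 → sign −
step 2: pivot 3 → sign +
step 3: pivot -1 → sign −
signature = (1, 3, 0)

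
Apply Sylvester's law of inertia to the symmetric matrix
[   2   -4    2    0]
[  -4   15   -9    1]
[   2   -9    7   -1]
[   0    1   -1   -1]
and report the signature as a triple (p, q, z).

Answer: (3, 1, 0)

Derivation:
step 0: pivot 2 → sign +
step 1: pivot 7 → sign +
step 2: pivot 10/7 → sign +
step 3: pivot -6/5 → sign −
signature = (3, 1, 0)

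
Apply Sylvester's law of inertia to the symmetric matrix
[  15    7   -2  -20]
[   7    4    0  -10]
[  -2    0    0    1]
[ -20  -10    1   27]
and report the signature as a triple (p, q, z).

Answer: (3, 1, 0)

Derivation:
step 0: pivot 15 → sign +
step 1: pivot 11/15 → sign +
step 2: pivot -16/11 → sign −
step 3: pivot 3/16 → sign +
signature = (3, 1, 0)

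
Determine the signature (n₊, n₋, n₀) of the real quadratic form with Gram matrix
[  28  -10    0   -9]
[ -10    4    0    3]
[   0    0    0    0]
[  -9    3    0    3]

Answer: (2, 0, 2)

Derivation:
step 0: pivot 28 → sign +
step 1: pivot 3/7 → sign +
step 2: row/col 2 already zero → sign 0
step 3: row/col 3 already zero → sign 0
signature = (2, 0, 2)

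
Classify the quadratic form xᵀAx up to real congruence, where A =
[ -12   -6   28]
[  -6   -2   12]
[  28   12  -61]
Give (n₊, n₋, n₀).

Answer: (2, 1, 0)

Derivation:
step 0: pivot -12 → sign −
step 1: pivot 1 → sign +
step 2: pivot 1/3 → sign +
signature = (2, 1, 0)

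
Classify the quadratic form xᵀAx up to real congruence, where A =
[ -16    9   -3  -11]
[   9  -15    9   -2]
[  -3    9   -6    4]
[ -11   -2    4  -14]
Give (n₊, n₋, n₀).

step 0: pivot -16 → sign −
step 1: pivot -159/16 → sign −
step 2: pivot -3/53 → sign −
step 3: pivot 1/3 → sign +
signature = (1, 3, 0)

Answer: (1, 3, 0)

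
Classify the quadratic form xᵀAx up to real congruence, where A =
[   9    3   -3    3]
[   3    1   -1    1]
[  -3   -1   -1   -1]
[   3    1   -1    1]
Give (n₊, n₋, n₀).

Answer: (1, 1, 2)

Derivation:
step 0: pivot 9 → sign +
step 1: pivot -2 → sign −
step 2: row/col 2 already zero → sign 0
step 3: row/col 3 already zero → sign 0
signature = (1, 1, 2)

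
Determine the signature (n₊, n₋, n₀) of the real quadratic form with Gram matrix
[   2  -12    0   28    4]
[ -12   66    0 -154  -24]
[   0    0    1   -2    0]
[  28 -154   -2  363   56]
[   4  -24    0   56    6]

step 0: pivot 2 → sign +
step 1: pivot -6 → sign −
step 2: pivot 1 → sign +
step 3: pivot -1/3 → sign −
step 4: pivot -2 → sign −
signature = (2, 3, 0)

Answer: (2, 3, 0)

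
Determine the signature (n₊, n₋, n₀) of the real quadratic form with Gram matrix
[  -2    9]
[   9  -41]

Answer: (0, 2, 0)

Derivation:
step 0: pivot -2 → sign −
step 1: pivot -1/2 → sign −
signature = (0, 2, 0)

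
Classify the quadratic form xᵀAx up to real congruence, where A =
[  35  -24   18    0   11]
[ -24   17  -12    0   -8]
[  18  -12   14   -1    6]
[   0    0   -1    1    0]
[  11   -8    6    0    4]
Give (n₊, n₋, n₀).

step 0: pivot 35 → sign +
step 1: pivot 19/35 → sign +
step 2: pivot 86/19 → sign +
step 3: pivot 67/86 → sign +
step 4: pivot 3/67 → sign +
signature = (5, 0, 0)

Answer: (5, 0, 0)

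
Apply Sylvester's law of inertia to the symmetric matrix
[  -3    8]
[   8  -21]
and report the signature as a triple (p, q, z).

step 0: pivot -3 → sign −
step 1: pivot 1/3 → sign +
signature = (1, 1, 0)

Answer: (1, 1, 0)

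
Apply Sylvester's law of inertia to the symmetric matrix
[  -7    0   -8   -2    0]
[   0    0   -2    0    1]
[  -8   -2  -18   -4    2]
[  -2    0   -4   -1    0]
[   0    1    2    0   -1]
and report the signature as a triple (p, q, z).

step 0: pivot -7 → sign −
step 1: pivot -62/7 → sign −
step 2: pivot 14/31 → sign +
step 3: pivot -3/7 → sign −
step 4: pivot 1/2 → sign +
signature = (2, 3, 0)

Answer: (2, 3, 0)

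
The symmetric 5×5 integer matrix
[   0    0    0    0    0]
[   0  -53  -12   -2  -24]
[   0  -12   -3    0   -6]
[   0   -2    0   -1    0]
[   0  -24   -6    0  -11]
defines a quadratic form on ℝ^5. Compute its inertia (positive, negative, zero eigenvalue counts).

Answer: (1, 3, 1)

Derivation:
step 0: pivot -53 → sign −
step 1: pivot -15/53 → sign −
step 2: pivot -1/5 → sign −
step 3: pivot 1 → sign +
step 4: row/col 4 already zero → sign 0
signature = (1, 3, 1)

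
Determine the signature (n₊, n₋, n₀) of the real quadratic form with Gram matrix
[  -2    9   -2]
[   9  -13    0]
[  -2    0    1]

step 0: pivot -2 → sign −
step 1: pivot 55/2 → sign +
step 2: pivot 3/55 → sign +
signature = (2, 1, 0)

Answer: (2, 1, 0)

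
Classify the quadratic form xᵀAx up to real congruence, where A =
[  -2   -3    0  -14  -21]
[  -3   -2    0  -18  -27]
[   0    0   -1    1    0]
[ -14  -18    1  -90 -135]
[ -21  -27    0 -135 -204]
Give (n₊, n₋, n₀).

Answer: (3, 2, 0)

Derivation:
step 0: pivot -2 → sign −
step 1: pivot 5/2 → sign +
step 2: pivot -1 → sign −
step 3: pivot 27/5 → sign +
step 4: pivot 1/3 → sign +
signature = (3, 2, 0)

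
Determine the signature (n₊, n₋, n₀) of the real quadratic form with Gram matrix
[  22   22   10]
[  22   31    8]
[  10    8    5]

Answer: (3, 0, 0)

Derivation:
step 0: pivot 22 → sign +
step 1: pivot 9 → sign +
step 2: pivot 1/99 → sign +
signature = (3, 0, 0)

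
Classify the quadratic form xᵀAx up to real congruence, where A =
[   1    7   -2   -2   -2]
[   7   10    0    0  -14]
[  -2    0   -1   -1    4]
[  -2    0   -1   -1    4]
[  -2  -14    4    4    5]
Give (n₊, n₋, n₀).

Answer: (3, 1, 1)

Derivation:
step 0: pivot 1 → sign +
step 1: pivot -39 → sign −
step 2: pivot 1/39 → sign +
step 3: pivot 1 → sign +
step 4: row/col 4 already zero → sign 0
signature = (3, 1, 1)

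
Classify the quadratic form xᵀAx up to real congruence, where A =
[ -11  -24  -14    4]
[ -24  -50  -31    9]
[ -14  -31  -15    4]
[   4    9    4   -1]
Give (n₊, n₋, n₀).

step 0: pivot -11 → sign −
step 1: pivot 26/11 → sign +
step 2: pivot 71/26 → sign +
step 3: pivot 2/71 → sign +
signature = (3, 1, 0)

Answer: (3, 1, 0)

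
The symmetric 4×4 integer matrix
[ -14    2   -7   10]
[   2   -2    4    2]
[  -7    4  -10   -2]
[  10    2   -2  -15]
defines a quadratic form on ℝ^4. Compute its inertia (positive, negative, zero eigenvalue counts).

Answer: (0, 4, 0)

Derivation:
step 0: pivot -14 → sign −
step 1: pivot -12/7 → sign −
step 2: pivot -5/4 → sign −
step 3: pivot -1/5 → sign −
signature = (0, 4, 0)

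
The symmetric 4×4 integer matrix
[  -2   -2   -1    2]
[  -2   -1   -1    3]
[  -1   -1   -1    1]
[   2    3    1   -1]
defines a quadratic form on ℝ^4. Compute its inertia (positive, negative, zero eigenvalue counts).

step 0: pivot -2 → sign −
step 1: pivot 1 → sign +
step 2: pivot -1/2 → sign −
step 3: row/col 3 already zero → sign 0
signature = (1, 2, 1)

Answer: (1, 2, 1)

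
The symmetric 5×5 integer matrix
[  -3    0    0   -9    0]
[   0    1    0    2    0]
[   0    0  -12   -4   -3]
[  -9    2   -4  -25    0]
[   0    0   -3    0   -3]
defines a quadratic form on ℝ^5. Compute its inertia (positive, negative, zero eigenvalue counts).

Answer: (1, 4, 0)

Derivation:
step 0: pivot -3 → sign −
step 1: pivot 1 → sign +
step 2: pivot -12 → sign −
step 3: pivot -2/3 → sign −
step 4: pivot -3/4 → sign −
signature = (1, 4, 0)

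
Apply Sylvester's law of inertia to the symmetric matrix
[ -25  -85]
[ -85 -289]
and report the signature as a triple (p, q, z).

step 0: pivot -25 → sign −
step 1: row/col 1 already zero → sign 0
signature = (0, 1, 1)

Answer: (0, 1, 1)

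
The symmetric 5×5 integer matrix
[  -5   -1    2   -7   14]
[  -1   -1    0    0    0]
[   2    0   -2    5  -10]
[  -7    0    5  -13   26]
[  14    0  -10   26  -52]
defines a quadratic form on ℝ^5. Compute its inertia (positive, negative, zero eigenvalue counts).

step 0: pivot -5 → sign −
step 1: pivot -4/5 → sign −
step 2: pivot -1 → sign −
step 3: pivot 3/2 → sign +
step 4: row/col 4 already zero → sign 0
signature = (1, 3, 1)

Answer: (1, 3, 1)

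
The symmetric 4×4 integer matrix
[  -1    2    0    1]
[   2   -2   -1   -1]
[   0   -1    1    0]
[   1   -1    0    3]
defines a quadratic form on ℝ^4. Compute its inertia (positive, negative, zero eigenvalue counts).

Answer: (3, 1, 0)

Derivation:
step 0: pivot -1 → sign −
step 1: pivot 2 → sign +
step 2: pivot 1/2 → sign +
step 3: pivot 3 → sign +
signature = (3, 1, 0)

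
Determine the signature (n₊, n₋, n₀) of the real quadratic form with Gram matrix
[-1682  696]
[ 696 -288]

Answer: (0, 1, 1)

Derivation:
step 0: pivot -1682 → sign −
step 1: row/col 1 already zero → sign 0
signature = (0, 1, 1)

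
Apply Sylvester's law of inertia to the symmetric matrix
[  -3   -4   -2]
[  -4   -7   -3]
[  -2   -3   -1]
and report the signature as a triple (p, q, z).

Answer: (1, 2, 0)

Derivation:
step 0: pivot -3 → sign −
step 1: pivot -5/3 → sign −
step 2: pivot 2/5 → sign +
signature = (1, 2, 0)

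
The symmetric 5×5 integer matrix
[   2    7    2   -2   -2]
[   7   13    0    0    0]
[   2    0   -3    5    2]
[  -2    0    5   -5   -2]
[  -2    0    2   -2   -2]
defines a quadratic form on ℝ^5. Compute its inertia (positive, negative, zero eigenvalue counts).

Answer: (3, 2, 0)

Derivation:
step 0: pivot 2 → sign +
step 1: pivot -23/2 → sign −
step 2: pivot -17/23 → sign −
step 3: pivot 126/17 → sign +
step 4: pivot 2/7 → sign +
signature = (3, 2, 0)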